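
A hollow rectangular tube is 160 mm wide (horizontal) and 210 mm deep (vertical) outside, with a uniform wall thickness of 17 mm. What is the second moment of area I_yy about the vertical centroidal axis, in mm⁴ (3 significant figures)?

Split into non-overlapping primitives; take the origin at the lower-left of the bounding box.
Outer rectangle: 160 × 210, A = 33 600 mm², x = 80 mm, Ī = 71 680 000 mm⁴.
Inner void (subtracted): 126 × 176, A = 22 176 mm², x = 80 mm, Ī = 29 338 848 mm⁴.
By symmetry the centroid is at mid-width, x̄ = 80 mm.
All pieces are centred on the vertical centroidal axis, so I = ΣĪ (holes subtracted) = 42 341 152 mm⁴.

I_yy ≈ 4.23 × 10⁷ mm⁴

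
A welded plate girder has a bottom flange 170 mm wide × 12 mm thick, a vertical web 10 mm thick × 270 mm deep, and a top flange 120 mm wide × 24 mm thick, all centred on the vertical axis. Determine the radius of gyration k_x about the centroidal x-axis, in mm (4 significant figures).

k_x ≈ 123.9 mm

Decompose the section into non-overlapping parts with the origin at the bottom-left of its bounding rectangle.
Bottom plate: 170 × 12, A = 2 040 mm², y = 6 mm, Ī = 24 480 mm⁴.
Web plate: 10 × 270, A = 2 700 mm², y = 147 mm, Ī = 16 402 500 mm⁴.
Top plate: 120 × 24, A = 2 880 mm², y = 294 mm, Ī = 138 240 mm⁴.
Centroid: ȳ = ΣA·y / ΣA = 164.811 mm.
Transfer each piece to the centroidal x-axis using Ī + A·d² with d = y − 164.811:
  bottom plate: d = -158.811 mm → contributes +51 475 200 mm⁴
  web plate: d = -17.811 mm → contributes +17 259 028 mm⁴
  top plate: d = 129.189 mm → contributes +48 204 840 mm⁴
Total I = 116 939 068 mm⁴.
Radius of gyration: k = √(I/A) = √(116 939 068 / 7 620) = 123.88 mm.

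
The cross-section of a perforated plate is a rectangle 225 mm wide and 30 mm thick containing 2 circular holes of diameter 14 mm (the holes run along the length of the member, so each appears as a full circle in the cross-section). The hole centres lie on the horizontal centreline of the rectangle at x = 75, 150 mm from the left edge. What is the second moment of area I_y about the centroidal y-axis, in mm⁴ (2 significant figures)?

I_y ≈ 2.8 × 10⁷ mm⁴

Break the section into simple shapes (no overlaps), measuring from the bottom-left corner of the bounding box.
Plate: 225 × 30, A = 6 750 mm², x = 112.5 mm, Ī = 28 476 563 mm⁴.
Hole 1 (subtracted): ⌀14, A = 153.9 mm², x = 75 mm, Ī = 1 886 mm⁴.
Hole 2 (subtracted): ⌀14, A = 153.9 mm², x = 150 mm, Ī = 1 886 mm⁴.
By symmetry the centroid is at mid-width, x̄ = 112.5 mm.
Transfer each piece to the centroidal y-axis using Ī + A·d² with d = x − 112.5:
  plate: d = 0 mm → contributes +28 476 563 mm⁴
  hole 1: d = -37.5 mm → contributes −218 361 mm⁴
  hole 2: d = 37.5 mm → contributes −218 361 mm⁴
Total I = 28 039 840 mm⁴.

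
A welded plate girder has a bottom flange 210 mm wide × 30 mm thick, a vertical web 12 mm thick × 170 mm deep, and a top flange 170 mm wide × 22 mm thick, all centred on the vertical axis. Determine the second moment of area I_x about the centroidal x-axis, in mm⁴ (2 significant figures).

Break the section into simple shapes (no overlaps), measuring from the bottom-left corner of the bounding box.
Bottom plate: 210 × 30, A = 6 300 mm², y = 15 mm, Ī = 472 500 mm⁴.
Web plate: 12 × 170, A = 2 040 mm², y = 115 mm, Ī = 4 913 000 mm⁴.
Top plate: 170 × 22, A = 3 740 mm², y = 211 mm, Ī = 150 847 mm⁴.
Centroid: ȳ = ΣA·y / ΣA = 92.57 mm.
Transfer each piece to the centroidal x-axis using Ī + A·d² with d = y − 92.57:
  bottom plate: d = -77.57 mm → contributes +38 379 808 mm⁴
  web plate: d = 22.43 mm → contributes +5 939 376 mm⁴
  top plate: d = 118.4 mm → contributes +52 607 244 mm⁴
Total I = 96 926 428 mm⁴.

I_x ≈ 9.7 × 10⁷ mm⁴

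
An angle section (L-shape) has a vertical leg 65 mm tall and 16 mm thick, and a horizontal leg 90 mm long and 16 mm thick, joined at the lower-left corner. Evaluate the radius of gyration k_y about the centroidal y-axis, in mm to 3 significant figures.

Break the section into simple shapes (no overlaps), measuring from the bottom-left corner of the bounding box.
Vertical leg: 16 × 65, A = 1 040 mm², x = 8 mm, Ī = 22 187 mm⁴.
Horizontal leg (remainder): 74 × 16, A = 1 184 mm², x = 53 mm, Ī = 540 299 mm⁴.
Centroid: x̄ = ΣA·x / ΣA = 31.957 mm.
Transfer each piece to the centroidal y-axis using Ī + A·d² with d = x − 31.957:
  vertical leg: d = -23.957 mm → contributes +619 074 mm⁴
  horizontal leg (remainder): d = 21.043 mm → contributes +1 064 591 mm⁴
Total I = 1 683 665 mm⁴.
Radius of gyration: k = √(I/A) = √(1 683 665 / 2 224) = 27.514 mm.

k_y ≈ 27.5 mm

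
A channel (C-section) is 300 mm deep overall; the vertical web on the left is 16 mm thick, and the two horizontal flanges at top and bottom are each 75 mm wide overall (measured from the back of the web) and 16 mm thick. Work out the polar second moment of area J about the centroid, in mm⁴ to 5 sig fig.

Decompose the section into non-overlapping parts with the origin at the bottom-left of its bounding rectangle.
Web: 16 × 300, A = 4 800 mm², y = 150 mm, Ī = 36 000 000 mm⁴.
Top flange (beyond web): 59 × 16, A = 944 mm², y = 292 mm, Ī = 20138.67 mm⁴.
Bottom flange (beyond web): 59 × 16, A = 944 mm², y = 8 mm, Ī = 20138.67 mm⁴.
By symmetry the centroid is at mid-height, ȳ = 150 mm.
Transfer each piece to the centroidal x-axis using Ī + A·d² with d = y − 150:
  web: d = 0 mm → contributes +36 000 000 mm⁴
  top flange (beyond web): d = 142 mm → contributes +19 054 955 mm⁴
  bottom flange (beyond web): d = -142 mm → contributes +19 054 955 mm⁴
Total I = 74 109 909 mm⁴.
For the y-axis: x̄ = 18.58612 mm.
Repeating about the centroidal y-axis gives I_y = 2 555 580 mm⁴.
Polar second moment: J = I_x + I_y = 76 665 489 mm⁴.

J ≈ 7.6665 × 10⁷ mm⁴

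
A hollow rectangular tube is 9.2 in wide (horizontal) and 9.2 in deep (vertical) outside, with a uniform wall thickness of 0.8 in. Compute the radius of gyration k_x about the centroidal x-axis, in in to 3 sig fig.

k_x ≈ 3.44 in

Decompose the section into non-overlapping parts with the origin at the bottom-left of its bounding rectangle.
Outer rectangle: 9.2 × 9.2, A = 84.64 in², y = 4.6 in, Ī = 596.99 in⁴.
Inner void (subtracted): 7.6 × 7.6, A = 57.76 in², y = 4.6 in, Ī = 278.02 in⁴.
By symmetry the centroid is at mid-height, ȳ = 4.6 in.
All pieces are centred on the centroidal x-axis, so I = ΣĪ (holes subtracted) = 318.98 in⁴.
Radius of gyration: k = √(I/A) = √(318.98 / 26.88) = 3.4448 in.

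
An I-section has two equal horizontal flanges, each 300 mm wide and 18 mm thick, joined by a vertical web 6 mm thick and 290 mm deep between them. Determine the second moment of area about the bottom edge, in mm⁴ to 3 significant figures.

Treat the section as a set of non-overlapping primitives; coordinates are from the bounding-box lower-left.
Bottom flange: 300 × 18, A = 5 400 mm², y = 9 mm, Ī = 145 800 mm⁴.
Web: 6 × 290, A = 1 740 mm², y = 163 mm, Ī = 12 194 500 mm⁴.
Top flange: 300 × 18, A = 5 400 mm², y = 317 mm, Ī = 145 800 mm⁴.
Transfer each piece to the bottom edge using Ī + A·d² with d = y − 0:
  bottom flange: d = 9 mm → contributes +583 200 mm⁴
  web: d = 163 mm → contributes +58 424 560 mm⁴
  top flange: d = 317 mm → contributes +542 786 400 mm⁴
Total I = 601 794 160 mm⁴.

I_base ≈ 6.02 × 10⁸ mm⁴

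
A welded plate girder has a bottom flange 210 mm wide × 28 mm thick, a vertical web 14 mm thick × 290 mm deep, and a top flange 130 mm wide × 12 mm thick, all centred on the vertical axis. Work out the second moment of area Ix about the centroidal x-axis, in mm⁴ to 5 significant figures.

Ix ≈ 1.7055 × 10⁸ mm⁴

Treat the section as a set of non-overlapping primitives; coordinates are from the bounding-box lower-left.
Bottom plate: 210 × 28, A = 5 880 mm², y = 14 mm, Ī = 384 160 mm⁴.
Web plate: 14 × 290, A = 4 060 mm², y = 173 mm, Ī = 28 453 833 mm⁴.
Top plate: 130 × 12, A = 1 560 mm², y = 324 mm, Ī = 18 720 mm⁴.
Centroid: ȳ = ΣA·y / ΣA = 112.1861 mm.
Transfer each piece to the centroidal x-axis using Ī + A·d² with d = y − 112.1861:
  bottom plate: d = -98.18609 mm → contributes +57 070 345 mm⁴
  web plate: d = 60.81391 mm → contributes +43 469 061 mm⁴
  top plate: d = 211.8139 mm → contributes +70 008 329 mm⁴
Total I = 170 547 735 mm⁴.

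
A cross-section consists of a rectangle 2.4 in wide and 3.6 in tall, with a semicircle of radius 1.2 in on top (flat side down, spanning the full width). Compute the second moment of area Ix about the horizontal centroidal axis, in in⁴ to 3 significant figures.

Ix ≈ 19.1 in⁴

Break the section into simple shapes (no overlaps), measuring from the bottom-left corner of the bounding box.
Rectangular body: 2.4 × 3.6, A = 8.64 in², y = 1.8 in, Ī = 9.3312 in⁴.
Semicircular cap: semicircle r = 1.2, A = 2.2619 in², y = 4.1093 in, Ī = 0.22759 in⁴.
Centroid: ȳ = ΣA·y / ΣA = 2.2791 in.
Transfer each piece to the horizontal centroidal axis using Ī + A·d² with d = y − 2.2791:
  rectangular body: d = -0.47913 in → contributes +11.315 in⁴
  semicircular cap: d = 1.8302 in → contributes +7.804 in⁴
Total I = 19.119 in⁴.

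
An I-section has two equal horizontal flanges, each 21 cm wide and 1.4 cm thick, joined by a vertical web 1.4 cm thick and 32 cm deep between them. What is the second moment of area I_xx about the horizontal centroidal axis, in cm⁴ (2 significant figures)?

Treat the section as a set of non-overlapping primitives; coordinates are from the bounding-box lower-left.
Bottom flange: 21 × 1.4, A = 29.4 cm², y = 0.7 cm, Ī = 4.802 cm⁴.
Web: 1.4 × 32, A = 44.8 cm², y = 17.4 cm, Ī = 3 823 cm⁴.
Top flange: 21 × 1.4, A = 29.4 cm², y = 34.1 cm, Ī = 4.802 cm⁴.
By symmetry the centroid is at mid-height, ȳ = 17.4 cm.
Transfer each piece to the horizontal centroidal axis using Ī + A·d² with d = y − 17.4:
  bottom flange: d = -16.7 cm → contributes +8 204 cm⁴
  web: d = 0 cm → contributes +3 823 cm⁴
  top flange: d = 16.7 cm → contributes +8 204 cm⁴
Total I = 20 231 cm⁴.

I_xx ≈ 2.0 × 10⁴ cm⁴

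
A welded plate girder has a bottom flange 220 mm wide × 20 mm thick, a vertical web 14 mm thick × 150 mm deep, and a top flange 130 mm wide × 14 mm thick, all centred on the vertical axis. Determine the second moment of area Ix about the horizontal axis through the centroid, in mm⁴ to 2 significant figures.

Ix ≈ 4.2 × 10⁷ mm⁴

Break the section into simple shapes (no overlaps), measuring from the bottom-left corner of the bounding box.
Bottom plate: 220 × 20, A = 4 400 mm², y = 10 mm, Ī = 146 667 mm⁴.
Web plate: 14 × 150, A = 2 100 mm², y = 95 mm, Ī = 3 937 500 mm⁴.
Top plate: 130 × 14, A = 1 820 mm², y = 177 mm, Ī = 29 727 mm⁴.
Centroid: ȳ = ΣA·y / ΣA = 67.99 mm.
Transfer each piece to the horizontal axis through the centroid using Ī + A·d² with d = y − 67.99:
  bottom plate: d = -57.99 mm → contributes +14 940 906 mm⁴
  web plate: d = 27.01 mm → contributes +5 470 036 mm⁴
  top plate: d = 109 mm → contributes +21 658 870 mm⁴
Total I = 42 069 812 mm⁴.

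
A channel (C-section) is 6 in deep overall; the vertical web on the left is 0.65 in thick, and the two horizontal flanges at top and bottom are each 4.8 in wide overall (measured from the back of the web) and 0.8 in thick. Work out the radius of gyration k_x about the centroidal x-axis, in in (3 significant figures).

Decompose the section into non-overlapping parts with the origin at the bottom-left of its bounding rectangle.
Web: 0.65 × 6, A = 3.9 in², y = 3 in, Ī = 11.7 in⁴.
Top flange (beyond web): 4.15 × 0.8, A = 3.32 in², y = 5.6 in, Ī = 0.17707 in⁴.
Bottom flange (beyond web): 4.15 × 0.8, A = 3.32 in², y = 0.4 in, Ī = 0.17707 in⁴.
By symmetry the centroid is at mid-height, ȳ = 3 in.
Transfer each piece to the centroidal x-axis using Ī + A·d² with d = y − 3:
  web: d = 0 in → contributes +11.7 in⁴
  top flange (beyond web): d = 2.6 in → contributes +22.62 in⁴
  bottom flange (beyond web): d = -2.6 in → contributes +22.62 in⁴
Total I = 56.941 in⁴.
Radius of gyration: k = √(I/A) = √(56.941 / 10.54) = 2.3243 in.

k_x ≈ 2.32 in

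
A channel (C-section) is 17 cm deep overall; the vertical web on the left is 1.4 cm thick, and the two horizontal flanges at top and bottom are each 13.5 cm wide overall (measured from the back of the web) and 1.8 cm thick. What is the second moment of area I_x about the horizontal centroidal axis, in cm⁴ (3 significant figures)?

Decompose the section into non-overlapping parts with the origin at the bottom-left of its bounding rectangle.
Web: 1.4 × 17, A = 23.8 cm², y = 8.5 cm, Ī = 573.18 cm⁴.
Top flange (beyond web): 12.1 × 1.8, A = 21.78 cm², y = 16.1 cm, Ī = 5.8806 cm⁴.
Bottom flange (beyond web): 12.1 × 1.8, A = 21.78 cm², y = 0.9 cm, Ī = 5.8806 cm⁴.
By symmetry the centroid is at mid-height, ȳ = 8.5 cm.
Transfer each piece to the horizontal centroidal axis using Ī + A·d² with d = y − 8.5:
  web: d = 0 cm → contributes +573.18 cm⁴
  top flange (beyond web): d = 7.6 cm → contributes +1263.9 cm⁴
  bottom flange (beyond web): d = -7.6 cm → contributes +1263.9 cm⁴
Total I = 3 101 cm⁴.

I_x ≈ 3100 cm⁴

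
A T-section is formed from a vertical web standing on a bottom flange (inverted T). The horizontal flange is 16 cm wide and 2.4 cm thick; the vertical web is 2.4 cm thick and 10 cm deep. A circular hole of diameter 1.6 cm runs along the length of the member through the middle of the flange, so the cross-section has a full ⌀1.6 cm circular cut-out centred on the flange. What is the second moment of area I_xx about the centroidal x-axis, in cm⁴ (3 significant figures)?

Break the section into simple shapes (no overlaps), measuring from the bottom-left corner of the bounding box.
Flange: 16 × 2.4, A = 38.4 cm², y = 1.2 cm, Ī = 18.432 cm⁴.
Web: 2.4 × 10, A = 24 cm², y = 7.4 cm, Ī = 200 cm⁴.
Hole (subtracted): ⌀1.6, A = 2.0106 cm², y = 1.2 cm, Ī = 0.3217 cm⁴.
Centroid: ȳ = ΣA·y / ΣA = 3.664 cm.
Transfer each piece to the centroidal x-axis using Ī + A·d² with d = y − 3.664:
  flange: d = -2.464 cm → contributes +251.57 cm⁴
  web: d = 3.736 cm → contributes +534.98 cm⁴
  hole: d = -2.464 cm → contributes −12.529 cm⁴
Total I = 774.03 cm⁴.

I_xx ≈ 774 cm⁴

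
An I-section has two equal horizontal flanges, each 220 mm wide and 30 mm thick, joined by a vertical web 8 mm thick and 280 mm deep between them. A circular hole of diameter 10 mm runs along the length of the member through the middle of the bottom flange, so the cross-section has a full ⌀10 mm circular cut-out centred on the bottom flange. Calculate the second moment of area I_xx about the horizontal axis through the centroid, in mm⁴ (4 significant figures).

I_xx ≈ 3.309 × 10⁸ mm⁴

Decompose the section into non-overlapping parts with the origin at the bottom-left of its bounding rectangle.
Bottom flange: 220 × 30, A = 6 600 mm², y = 15 mm, Ī = 495 000 mm⁴.
Web: 8 × 280, A = 2 240 mm², y = 170 mm, Ī = 14 634 667 mm⁴.
Top flange: 220 × 30, A = 6 600 mm², y = 325 mm, Ī = 495 000 mm⁴.
Hole (subtracted): ⌀10, A = 78.5398 mm², y = 15 mm, Ī = 490.874 mm⁴.
Centroid: ȳ = ΣA·y / ΣA = 170.792 mm.
Transfer each piece to the horizontal axis through the centroid using Ī + A·d² with d = y − 170.792:
  bottom flange: d = -155.792 mm → contributes +160 685 562 mm⁴
  web: d = -0.792481 mm → contributes +14 636 073 mm⁴
  top flange: d = 154.208 mm → contributes +157 442 728 mm⁴
  hole: d = -155.792 mm → contributes −1 906 754 mm⁴
Total I = 330 857 609 mm⁴.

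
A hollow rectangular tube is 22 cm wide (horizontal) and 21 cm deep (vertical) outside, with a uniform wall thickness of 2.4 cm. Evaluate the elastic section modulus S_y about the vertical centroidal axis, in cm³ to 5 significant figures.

S_y ≈ 1069.5 cm³

Break the section into simple shapes (no overlaps), measuring from the bottom-left corner of the bounding box.
Outer rectangle: 22 × 21, A = 462 cm², x = 11 cm, Ī = 18 634 cm⁴.
Inner void (subtracted): 17.2 × 16.2, A = 278.64 cm², x = 11 cm, Ī = 6869.405 cm⁴.
By symmetry the centroid is at mid-width, x̄ = 11 cm.
All pieces are centred on the vertical centroidal axis, so I = ΣĪ (holes subtracted) = 11764.6 cm⁴.
Extreme fibre distance c = 11 cm; S = I/c = 1069.509 cm³.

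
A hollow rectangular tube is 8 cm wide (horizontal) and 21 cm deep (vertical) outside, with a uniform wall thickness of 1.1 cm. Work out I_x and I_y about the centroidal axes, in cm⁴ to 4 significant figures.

Treat the section as a set of non-overlapping primitives; coordinates are from the bounding-box lower-left.
Outer rectangle: 8 × 21, A = 168 cm², y = 10.5 cm, Ī = 6 174 cm⁴.
Inner void (subtracted): 5.8 × 18.8, A = 109.04 cm², y = 10.5 cm, Ī = 3211.59 cm⁴.
By symmetry the centroid is at mid-height, ȳ = 10.5 cm.
All pieces are centred on the centroidal x-axis, so I = ΣĪ (holes subtracted) = 2962.41 cm⁴.
Repeating about the centroidal y-axis gives I_y = 590.325 cm⁴.

I_x ≈ 2962 cm⁴, I_y ≈ 590.3 cm⁴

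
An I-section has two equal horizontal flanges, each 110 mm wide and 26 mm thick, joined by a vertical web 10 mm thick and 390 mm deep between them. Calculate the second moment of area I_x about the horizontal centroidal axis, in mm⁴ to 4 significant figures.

I_x ≈ 2.972 × 10⁸ mm⁴

Split into non-overlapping primitives; take the origin at the lower-left of the bounding box.
Bottom flange: 110 × 26, A = 2 860 mm², y = 13 mm, Ī = 161 113 mm⁴.
Web: 10 × 390, A = 3 900 mm², y = 221 mm, Ī = 49 432 500 mm⁴.
Top flange: 110 × 26, A = 2 860 mm², y = 429 mm, Ī = 161 113 mm⁴.
By symmetry the centroid is at mid-height, ȳ = 221 mm.
Transfer each piece to the horizontal centroidal axis using Ī + A·d² with d = y − 221:
  bottom flange: d = -208 mm → contributes +123 896 153 mm⁴
  web: d = 0 mm → contributes +49 432 500 mm⁴
  top flange: d = 208 mm → contributes +123 896 153 mm⁴
Total I = 297 224 807 mm⁴.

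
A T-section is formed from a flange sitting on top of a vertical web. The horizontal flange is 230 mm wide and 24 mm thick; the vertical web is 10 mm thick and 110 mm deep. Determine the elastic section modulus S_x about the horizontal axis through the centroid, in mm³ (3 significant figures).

Treat the section as a set of non-overlapping primitives; coordinates are from the bounding-box lower-left.
Flange: 230 × 24, A = 5 520 mm², y = 122 mm, Ī = 264 960 mm⁴.
Web: 10 × 110, A = 1 100 mm², y = 55 mm, Ī = 1 109 167 mm⁴.
Centroid: ȳ = ΣA·y / ΣA = 110.87 mm.
Transfer each piece to the horizontal axis through the centroid using Ī + A·d² with d = y − 110.87:
  flange: d = 11.133 mm → contributes +949 121 mm⁴
  web: d = -55.867 mm → contributes +4 542 409 mm⁴
Total I = 5 491 530 mm⁴.
Extreme fibre distance c = 110.87 mm; S = I/c = 49 533 mm³.

S_x ≈ 4.95 × 10⁴ mm³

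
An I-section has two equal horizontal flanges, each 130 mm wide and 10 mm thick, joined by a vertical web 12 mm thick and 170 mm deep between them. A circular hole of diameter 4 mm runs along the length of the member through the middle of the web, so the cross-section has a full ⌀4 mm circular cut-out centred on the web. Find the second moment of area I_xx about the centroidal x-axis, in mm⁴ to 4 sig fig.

Split into non-overlapping primitives; take the origin at the lower-left of the bounding box.
Bottom flange: 130 × 10, A = 1 300 mm², y = 5 mm, Ī = 10833.3 mm⁴.
Web: 12 × 170, A = 2 040 mm², y = 95 mm, Ī = 4 913 000 mm⁴.
Top flange: 130 × 10, A = 1 300 mm², y = 185 mm, Ī = 10833.3 mm⁴.
Hole (subtracted): ⌀4, A = 12.5664 mm², y = 95 mm, Ī = 12.5664 mm⁴.
By symmetry the centroid is at mid-height, ȳ = 95 mm.
Transfer each piece to the centroidal x-axis using Ī + A·d² with d = y − 95:
  bottom flange: d = -90 mm → contributes +10 540 833 mm⁴
  web: d = 0 mm → contributes +4 913 000 mm⁴
  top flange: d = 90 mm → contributes +10 540 833 mm⁴
  hole: d = 0 mm → contributes −12.5664 mm⁴
Total I = 25 994 654 mm⁴.

I_xx ≈ 2.599 × 10⁷ mm⁴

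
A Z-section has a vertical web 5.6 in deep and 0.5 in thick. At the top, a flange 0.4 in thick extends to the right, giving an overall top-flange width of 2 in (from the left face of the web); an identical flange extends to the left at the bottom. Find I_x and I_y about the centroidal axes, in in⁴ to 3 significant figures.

I_x ≈ 15.4 in⁴, I_y ≈ 1.48 in⁴

Break the section into simple shapes (no overlaps), measuring from the bottom-left corner of the bounding box.
Web: 0.5 × 5.6, A = 2.8 in², y = 2.8 in, Ī = 7.3173 in⁴.
Top flange (beyond web): 1.5 × 0.4, A = 0.6 in², y = 5.4 in, Ī = 0.008 in⁴.
Bottom flange (beyond web): 1.5 × 0.4, A = 0.6 in², y = 0.2 in, Ī = 0.008 in⁴.
Centroid: ȳ = ΣA·y / ΣA = 2.8 in.
Transfer each piece to the centroidal x-axis using Ī + A·d² with d = y − 2.8:
  web: d = 0 in → contributes +7.3173 in⁴
  top flange (beyond web): d = 2.6 in → contributes +4.064 in⁴
  bottom flange (beyond web): d = -2.6 in → contributes +4.064 in⁴
Total I = 15.445 in⁴.
For the y-axis: x̄ = 1.75 in.
Repeating about the centroidal y-axis gives I_y = 1.4833 in⁴.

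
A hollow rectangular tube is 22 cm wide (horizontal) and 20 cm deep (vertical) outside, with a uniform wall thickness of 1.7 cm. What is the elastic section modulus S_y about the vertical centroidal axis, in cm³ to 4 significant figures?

S_y ≈ 804.1 cm³

Break the section into simple shapes (no overlaps), measuring from the bottom-left corner of the bounding box.
Outer rectangle: 22 × 20, A = 440 cm², x = 11 cm, Ī = 17746.7 cm⁴.
Inner void (subtracted): 18.6 × 16.6, A = 308.76 cm², x = 11 cm, Ī = 8901.55 cm⁴.
By symmetry the centroid is at mid-width, x̄ = 11 cm.
All pieces are centred on the vertical centroidal axis, so I = ΣĪ (holes subtracted) = 8845.12 cm⁴.
Extreme fibre distance c = 11 cm; S = I/c = 804.101 cm³.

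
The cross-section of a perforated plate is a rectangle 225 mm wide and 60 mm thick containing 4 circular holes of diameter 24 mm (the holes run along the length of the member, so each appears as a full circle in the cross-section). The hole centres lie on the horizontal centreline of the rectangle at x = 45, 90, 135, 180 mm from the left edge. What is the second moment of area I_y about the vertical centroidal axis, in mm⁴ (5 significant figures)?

I_y ≈ 5.2308 × 10⁷ mm⁴

Treat the section as a set of non-overlapping primitives; coordinates are from the bounding-box lower-left.
Plate: 225 × 60, A = 13 500 mm², x = 112.5 mm, Ī = 56 953 125 mm⁴.
Hole 1 (subtracted): ⌀24, A = 452.3893 mm², x = 45 mm, Ī = 16286.02 mm⁴.
Hole 2 (subtracted): ⌀24, A = 452.3893 mm², x = 90 mm, Ī = 16286.02 mm⁴.
Hole 3 (subtracted): ⌀24, A = 452.3893 mm², x = 135 mm, Ī = 16286.02 mm⁴.
Hole 4 (subtracted): ⌀24, A = 452.3893 mm², x = 180 mm, Ī = 16286.02 mm⁴.
By symmetry the centroid is at mid-width, x̄ = 112.5 mm.
Transfer each piece to the vertical centroidal axis using Ī + A·d² with d = x − 112.5:
  plate: d = 0 mm → contributes +56 953 125 mm⁴
  hole 1: d = -67.5 mm → contributes −2 077 485 mm⁴
  hole 2: d = -22.5 mm → contributes −245308.1 mm⁴
  hole 3: d = 22.5 mm → contributes −245308.1 mm⁴
  hole 4: d = 67.5 mm → contributes −2 077 485 mm⁴
Total I = 52 307 539 mm⁴.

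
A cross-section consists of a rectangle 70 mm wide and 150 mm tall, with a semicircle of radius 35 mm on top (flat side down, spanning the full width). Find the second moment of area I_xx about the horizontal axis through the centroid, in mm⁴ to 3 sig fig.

Break the section into simple shapes (no overlaps), measuring from the bottom-left corner of the bounding box.
Rectangular body: 70 × 150, A = 10 500 mm², y = 75 mm, Ī = 19 687 500 mm⁴.
Semicircular cap: semicircle r = 35, A = 1924.2 mm², y = 164.85 mm, Ī = 164 704 mm⁴.
Centroid: ȳ = ΣA·y / ΣA = 88.916 mm.
Transfer each piece to the horizontal axis through the centroid using Ī + A·d² with d = y − 88.916:
  rectangular body: d = -13.916 mm → contributes +21 720 989 mm⁴
  semicircular cap: d = 75.938 mm → contributes +11 260 928 mm⁴
Total I = 32 981 917 mm⁴.

I_xx ≈ 3.30 × 10⁷ mm⁴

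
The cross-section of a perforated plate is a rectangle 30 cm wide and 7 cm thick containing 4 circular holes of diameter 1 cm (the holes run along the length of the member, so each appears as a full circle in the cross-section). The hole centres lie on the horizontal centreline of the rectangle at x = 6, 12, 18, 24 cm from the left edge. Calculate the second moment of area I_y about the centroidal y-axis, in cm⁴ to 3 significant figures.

Split into non-overlapping primitives; take the origin at the lower-left of the bounding box.
Plate: 30 × 7, A = 210 cm², x = 15 cm, Ī = 15 750 cm⁴.
Hole 1 (subtracted): ⌀1, A = 0.7854 cm², x = 6 cm, Ī = 0.049087 cm⁴.
Hole 2 (subtracted): ⌀1, A = 0.7854 cm², x = 12 cm, Ī = 0.049087 cm⁴.
Hole 3 (subtracted): ⌀1, A = 0.7854 cm², x = 18 cm, Ī = 0.049087 cm⁴.
Hole 4 (subtracted): ⌀1, A = 0.7854 cm², x = 24 cm, Ī = 0.049087 cm⁴.
By symmetry the centroid is at mid-width, x̄ = 15 cm.
Transfer each piece to the centroidal y-axis using Ī + A·d² with d = x − 15:
  plate: d = 0 cm → contributes +15 750 cm⁴
  hole 1: d = -9 cm → contributes −63.666 cm⁴
  hole 2: d = -3 cm → contributes −7.1177 cm⁴
  hole 3: d = 3 cm → contributes −7.1177 cm⁴
  hole 4: d = 9 cm → contributes −63.666 cm⁴
Total I = 15 608 cm⁴.

I_y ≈ 1.56 × 10⁴ cm⁴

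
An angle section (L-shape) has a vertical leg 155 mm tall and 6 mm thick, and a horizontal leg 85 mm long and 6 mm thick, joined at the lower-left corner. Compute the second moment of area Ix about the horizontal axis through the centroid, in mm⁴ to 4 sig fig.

Split into non-overlapping primitives; take the origin at the lower-left of the bounding box.
Vertical leg: 6 × 155, A = 930 mm², y = 77.5 mm, Ī = 1 861 938 mm⁴.
Horizontal leg (remainder): 79 × 6, A = 474 mm², y = 3 mm, Ī = 1 422 mm⁴.
Centroid: ȳ = ΣA·y / ΣA = 52.3483 mm.
Transfer each piece to the horizontal axis through the centroid using Ī + A·d² with d = y − 52.3483:
  vertical leg: d = 25.1517 mm → contributes +2 450 263 mm⁴
  horizontal leg (remainder): d = -49.3483 mm → contributes +1 155 732 mm⁴
Total I = 3 605 996 mm⁴.

Ix ≈ 3.606 × 10⁶ mm⁴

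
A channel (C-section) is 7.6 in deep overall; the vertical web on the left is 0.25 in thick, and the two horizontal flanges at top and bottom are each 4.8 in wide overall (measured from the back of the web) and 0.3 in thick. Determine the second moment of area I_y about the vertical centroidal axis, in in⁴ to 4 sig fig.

Split into non-overlapping primitives; take the origin at the lower-left of the bounding box.
Web: 0.25 × 7.6, A = 1.9 in², x = 0.125 in, Ī = 0.00989583 in⁴.
Top flange (beyond web): 4.55 × 0.3, A = 1.365 in², x = 2.525 in, Ī = 2.35491 in⁴.
Bottom flange (beyond web): 4.55 × 0.3, A = 1.365 in², x = 2.525 in, Ī = 2.35491 in⁴.
Centroid: x̄ = ΣA·x / ΣA = 1.54012 in.
Transfer each piece to the vertical centroidal axis using Ī + A·d² with d = x − 1.54012:
  web: d = -1.41512 in → contributes +3.81476 in⁴
  top flange (beyond web): d = 0.984881 in → contributes +3.67895 in⁴
  bottom flange (beyond web): d = 0.984881 in → contributes +3.67895 in⁴
Total I = 11.1727 in⁴.

I_y ≈ 11.17 in⁴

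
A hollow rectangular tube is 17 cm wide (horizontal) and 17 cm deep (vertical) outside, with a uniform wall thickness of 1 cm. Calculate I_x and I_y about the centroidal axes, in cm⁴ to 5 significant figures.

I_x ≈ 2741.3 cm⁴, I_y ≈ 2741.3 cm⁴

Decompose the section into non-overlapping parts with the origin at the bottom-left of its bounding rectangle.
Outer rectangle: 17 × 17, A = 289 cm², y = 8.5 cm, Ī = 6960.083 cm⁴.
Inner void (subtracted): 15 × 15, A = 225 cm², y = 8.5 cm, Ī = 4218.75 cm⁴.
By symmetry the centroid is at mid-height, ȳ = 8.5 cm.
All pieces are centred on the centroidal x-axis, so I = ΣĪ (holes subtracted) = 2741.333 cm⁴.
Repeating about the centroidal y-axis gives I_y = 2741.333 cm⁴.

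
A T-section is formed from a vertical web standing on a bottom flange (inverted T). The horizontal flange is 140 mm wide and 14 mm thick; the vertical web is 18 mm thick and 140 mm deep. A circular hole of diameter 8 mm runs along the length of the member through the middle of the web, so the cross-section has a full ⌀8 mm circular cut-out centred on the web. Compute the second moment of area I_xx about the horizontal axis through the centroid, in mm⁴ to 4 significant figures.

Treat the section as a set of non-overlapping primitives; coordinates are from the bounding-box lower-left.
Flange: 140 × 14, A = 1 960 mm², y = 7 mm, Ī = 32013.3 mm⁴.
Web: 18 × 140, A = 2 520 mm², y = 84 mm, Ī = 4 116 000 mm⁴.
Hole (subtracted): ⌀8, A = 50.2655 mm², y = 84 mm, Ī = 201.062 mm⁴.
Centroid: ȳ = ΣA·y / ΣA = 49.9302 mm.
Transfer each piece to the horizontal axis through the centroid using Ī + A·d² with d = y − 49.9302:
  flange: d = -42.9302 mm → contributes +3 644 304 mm⁴
  web: d = 34.0698 mm → contributes +7 041 087 mm⁴
  hole: d = 34.0698 mm → contributes −58546.7 mm⁴
Total I = 10 626 844 mm⁴.

I_xx ≈ 1.063 × 10⁷ mm⁴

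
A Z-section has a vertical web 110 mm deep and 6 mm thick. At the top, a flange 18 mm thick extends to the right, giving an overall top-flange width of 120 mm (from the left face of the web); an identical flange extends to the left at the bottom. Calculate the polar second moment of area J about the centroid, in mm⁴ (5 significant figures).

Treat the section as a set of non-overlapping primitives; coordinates are from the bounding-box lower-left.
Web: 6 × 110, A = 660 mm², y = 55 mm, Ī = 665 500 mm⁴.
Top flange (beyond web): 114 × 18, A = 2 052 mm², y = 101 mm, Ī = 55 404 mm⁴.
Bottom flange (beyond web): 114 × 18, A = 2 052 mm², y = 9 mm, Ī = 55 404 mm⁴.
Centroid: ȳ = ΣA·y / ΣA = 55 mm.
Transfer each piece to the centroidal x-axis using Ī + A·d² with d = y − 55:
  web: d = 0 mm → contributes +665 500 mm⁴
  top flange (beyond web): d = 46 mm → contributes +4 397 436 mm⁴
  bottom flange (beyond web): d = -46 mm → contributes +4 397 436 mm⁴
Total I = 9 460 372 mm⁴.
For the y-axis: x̄ = 117 mm.
Repeating about the centroidal y-axis gives I_y = 19 221 012 mm⁴.
Polar second moment: J = I_x + I_y = 28 681 384 mm⁴.

J ≈ 2.8681 × 10⁷ mm⁴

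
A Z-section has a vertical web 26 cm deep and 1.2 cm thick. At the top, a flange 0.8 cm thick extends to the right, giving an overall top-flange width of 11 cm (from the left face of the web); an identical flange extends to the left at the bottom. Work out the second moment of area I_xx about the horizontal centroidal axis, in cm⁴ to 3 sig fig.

I_xx ≈ 4250 cm⁴

Treat the section as a set of non-overlapping primitives; coordinates are from the bounding-box lower-left.
Web: 1.2 × 26, A = 31.2 cm², y = 13 cm, Ī = 1757.6 cm⁴.
Top flange (beyond web): 9.8 × 0.8, A = 7.84 cm², y = 25.6 cm, Ī = 0.41813 cm⁴.
Bottom flange (beyond web): 9.8 × 0.8, A = 7.84 cm², y = 0.4 cm, Ī = 0.41813 cm⁴.
Centroid: ȳ = ΣA·y / ΣA = 13 cm.
Transfer each piece to the horizontal centroidal axis using Ī + A·d² with d = y − 13:
  web: d = 0 cm → contributes +1757.6 cm⁴
  top flange (beyond web): d = 12.6 cm → contributes +1245.1 cm⁴
  bottom flange (beyond web): d = -12.6 cm → contributes +1245.1 cm⁴
Total I = 4247.8 cm⁴.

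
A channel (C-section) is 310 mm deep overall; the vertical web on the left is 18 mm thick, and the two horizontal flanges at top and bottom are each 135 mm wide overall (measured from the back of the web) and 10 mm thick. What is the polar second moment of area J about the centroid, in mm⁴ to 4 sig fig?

Treat the section as a set of non-overlapping primitives; coordinates are from the bounding-box lower-left.
Web: 18 × 310, A = 5 580 mm², y = 155 mm, Ī = 44 686 500 mm⁴.
Top flange (beyond web): 117 × 10, A = 1 170 mm², y = 305 mm, Ī = 9 750 mm⁴.
Bottom flange (beyond web): 117 × 10, A = 1 170 mm², y = 5 mm, Ī = 9 750 mm⁴.
By symmetry the centroid is at mid-height, ȳ = 155 mm.
Transfer each piece to the centroidal x-axis using Ī + A·d² with d = y − 155:
  web: d = 0 mm → contributes +44 686 500 mm⁴
  top flange (beyond web): d = 150 mm → contributes +26 334 750 mm⁴
  bottom flange (beyond web): d = -150 mm → contributes +26 334 750 mm⁴
Total I = 97 356 000 mm⁴.
For the y-axis: x̄ = 28.9432 mm.
Repeating about the centroidal y-axis gives I_y = 10 331 614 mm⁴.
Polar second moment: J = I_x + I_y = 107 687 614 mm⁴.

J ≈ 1.077 × 10⁸ mm⁴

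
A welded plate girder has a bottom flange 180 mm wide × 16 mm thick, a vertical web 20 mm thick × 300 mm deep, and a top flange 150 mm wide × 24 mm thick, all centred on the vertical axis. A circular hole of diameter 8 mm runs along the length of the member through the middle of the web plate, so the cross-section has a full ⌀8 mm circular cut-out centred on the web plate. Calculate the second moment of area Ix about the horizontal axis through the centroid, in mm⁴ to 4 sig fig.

Split into non-overlapping primitives; take the origin at the lower-left of the bounding box.
Bottom plate: 180 × 16, A = 2 880 mm², y = 8 mm, Ī = 61 440 mm⁴.
Web plate: 20 × 300, A = 6 000 mm², y = 166 mm, Ī = 45 000 000 mm⁴.
Top plate: 150 × 24, A = 3 600 mm², y = 328 mm, Ī = 172 800 mm⁴.
Hole (subtracted): ⌀8, A = 50.2655 mm², y = 166 mm, Ī = 201.062 mm⁴.
Centroid: ȳ = ΣA·y / ΣA = 176.311 mm.
Transfer each piece to the horizontal axis through the centroid using Ī + A·d² with d = y − 176.311:
  bottom plate: d = -168.311 mm → contributes +81 647 554 mm⁴
  web plate: d = -10.3108 mm → contributes +45 637 871 mm⁴
  top plate: d = 151.689 mm → contributes +83 007 453 mm⁴
  hole: d = -10.3108 mm → contributes −5544.87 mm⁴
Total I = 210 287 332 mm⁴.

Ix ≈ 2.103 × 10⁸ mm⁴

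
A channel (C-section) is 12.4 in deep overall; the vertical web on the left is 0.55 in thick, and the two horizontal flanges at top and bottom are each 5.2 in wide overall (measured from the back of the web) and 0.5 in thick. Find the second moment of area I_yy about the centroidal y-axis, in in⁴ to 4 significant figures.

Decompose the section into non-overlapping parts with the origin at the bottom-left of its bounding rectangle.
Web: 0.55 × 12.4, A = 6.82 in², x = 0.275 in, Ī = 0.171921 in⁴.
Top flange (beyond web): 4.65 × 0.5, A = 2.325 in², x = 2.875 in, Ī = 4.18936 in⁴.
Bottom flange (beyond web): 4.65 × 0.5, A = 2.325 in², x = 2.875 in, Ī = 4.18936 in⁴.
Centroid: x̄ = ΣA·x / ΣA = 1.32905 in.
Transfer each piece to the centroidal y-axis using Ī + A·d² with d = x − 1.32905:
  web: d = -1.05405 in → contributes +7.74915 in⁴
  top flange (beyond web): d = 1.54595 in → contributes +9.74599 in⁴
  bottom flange (beyond web): d = 1.54595 in → contributes +9.74599 in⁴
Total I = 27.2411 in⁴.

I_yy ≈ 27.24 in⁴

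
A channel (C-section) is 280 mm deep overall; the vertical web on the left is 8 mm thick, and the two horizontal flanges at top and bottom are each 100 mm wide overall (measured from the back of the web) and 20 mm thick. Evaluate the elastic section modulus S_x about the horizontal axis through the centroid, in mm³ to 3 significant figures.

Break the section into simple shapes (no overlaps), measuring from the bottom-left corner of the bounding box.
Web: 8 × 280, A = 2 240 mm², y = 140 mm, Ī = 14 634 667 mm⁴.
Top flange (beyond web): 92 × 20, A = 1 840 mm², y = 270 mm, Ī = 61 333 mm⁴.
Bottom flange (beyond web): 92 × 20, A = 1 840 mm², y = 10 mm, Ī = 61 333 mm⁴.
By symmetry the centroid is at mid-height, ȳ = 140 mm.
Transfer each piece to the horizontal axis through the centroid using Ī + A·d² with d = y − 140:
  web: d = 0 mm → contributes +14 634 667 mm⁴
  top flange (beyond web): d = 130 mm → contributes +31 157 333 mm⁴
  bottom flange (beyond web): d = -130 mm → contributes +31 157 333 mm⁴
Total I = 76 949 333 mm⁴.
Extreme fibre distance c = 140 mm; S = I/c = 549 638 mm³.

S_x ≈ 5.50 × 10⁵ mm³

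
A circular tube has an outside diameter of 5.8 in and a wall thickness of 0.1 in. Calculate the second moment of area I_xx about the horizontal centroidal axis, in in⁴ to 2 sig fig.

Treat the section as a set of non-overlapping primitives; coordinates are from the bounding-box lower-left.
Outer circle: ⌀5.8, A = 26.42 in², y = 2.9 in, Ī = 55.55 in⁴.
Bore (subtracted): ⌀5.6, A = 24.63 in², y = 2.9 in, Ī = 48.27 in⁴.
By symmetry the centroid is at mid-height, ȳ = 2.9 in.
All pieces are centred on the horizontal centroidal axis, so I = ΣĪ (holes subtracted) = 7.275 in⁴.

I_xx ≈ 7.3 in⁴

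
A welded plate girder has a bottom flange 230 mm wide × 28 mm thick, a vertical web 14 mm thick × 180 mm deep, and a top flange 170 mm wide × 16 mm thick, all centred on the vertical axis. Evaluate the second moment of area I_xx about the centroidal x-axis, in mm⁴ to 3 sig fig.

I_xx ≈ 8.91 × 10⁷ mm⁴

Split into non-overlapping primitives; take the origin at the lower-left of the bounding box.
Bottom plate: 230 × 28, A = 6 440 mm², y = 14 mm, Ī = 420 747 mm⁴.
Web plate: 14 × 180, A = 2 520 mm², y = 118 mm, Ī = 6 804 000 mm⁴.
Top plate: 170 × 16, A = 2 720 mm², y = 216 mm, Ī = 58 027 mm⁴.
Centroid: ȳ = ΣA·y / ΣA = 83.479 mm.
Transfer each piece to the centroidal x-axis using Ī + A·d² with d = y − 83.479:
  bottom plate: d = -69.479 mm → contributes +31 509 166 mm⁴
  web plate: d = 34.521 mm → contributes +9 807 004 mm⁴
  top plate: d = 132.52 mm → contributes +47 825 839 mm⁴
Total I = 89 142 008 mm⁴.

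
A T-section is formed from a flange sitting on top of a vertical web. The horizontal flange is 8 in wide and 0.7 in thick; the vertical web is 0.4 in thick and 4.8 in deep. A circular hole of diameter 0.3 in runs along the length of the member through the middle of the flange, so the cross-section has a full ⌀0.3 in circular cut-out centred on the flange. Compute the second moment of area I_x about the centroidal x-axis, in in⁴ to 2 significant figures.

I_x ≈ 15 in⁴

Break the section into simple shapes (no overlaps), measuring from the bottom-left corner of the bounding box.
Flange: 8 × 0.7, A = 5.6 in², y = 5.15 in, Ī = 0.2287 in⁴.
Web: 0.4 × 4.8, A = 1.92 in², y = 2.4 in, Ī = 3.686 in⁴.
Hole (subtracted): ⌀0.3, A = 0.07069 in², y = 5.15 in, Ī = 0.0003976 in⁴.
Centroid: ȳ = ΣA·y / ΣA = 4.441 in.
Transfer each piece to the centroidal x-axis using Ī + A·d² with d = y − 4.441:
  flange: d = 0.7088 in → contributes +3.042 in⁴
  web: d = -2.041 in → contributes +11.69 in⁴
  hole: d = 0.7088 in → contributes −0.03591 in⁴
Total I = 14.69 in⁴.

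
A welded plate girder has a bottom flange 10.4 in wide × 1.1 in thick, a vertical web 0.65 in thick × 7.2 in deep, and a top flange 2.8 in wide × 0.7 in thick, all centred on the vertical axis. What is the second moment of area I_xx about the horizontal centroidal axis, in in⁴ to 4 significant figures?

Treat the section as a set of non-overlapping primitives; coordinates are from the bounding-box lower-left.
Bottom plate: 10.4 × 1.1, A = 11.44 in², y = 0.55 in, Ī = 1.15353 in⁴.
Web plate: 0.65 × 7.2, A = 4.68 in², y = 4.7 in, Ī = 20.2176 in⁴.
Top plate: 2.8 × 0.7, A = 1.96 in², y = 8.65 in, Ī = 0.0800333 in⁴.
Centroid: ȳ = ΣA·y / ΣA = 2.50232 in.
Transfer each piece to the horizontal centroidal axis using Ī + A·d² with d = y − 2.50232:
  bottom plate: d = -1.95232 in → contributes +44.7578 in⁴
  web plate: d = 2.19768 in → contributes +42.821 in⁴
  top plate: d = 6.14768 in → contributes +74.1561 in⁴
Total I = 161.735 in⁴.

I_xx ≈ 161.7 in⁴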